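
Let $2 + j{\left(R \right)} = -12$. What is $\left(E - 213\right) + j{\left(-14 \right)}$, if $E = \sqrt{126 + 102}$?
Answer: $-227 + 2 \sqrt{57} \approx -211.9$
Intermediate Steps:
$j{\left(R \right)} = -14$ ($j{\left(R \right)} = -2 - 12 = -14$)
$E = 2 \sqrt{57}$ ($E = \sqrt{228} = 2 \sqrt{57} \approx 15.1$)
$\left(E - 213\right) + j{\left(-14 \right)} = \left(2 \sqrt{57} - 213\right) - 14 = \left(-213 + 2 \sqrt{57}\right) - 14 = -227 + 2 \sqrt{57}$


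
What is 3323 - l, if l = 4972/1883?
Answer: 6252237/1883 ≈ 3320.4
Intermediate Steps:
l = 4972/1883 (l = 4972*(1/1883) = 4972/1883 ≈ 2.6405)
3323 - l = 3323 - 1*4972/1883 = 3323 - 4972/1883 = 6252237/1883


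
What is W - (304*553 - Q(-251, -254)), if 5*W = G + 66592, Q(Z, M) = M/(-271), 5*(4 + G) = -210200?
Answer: -221137982/1355 ≈ -1.6320e+5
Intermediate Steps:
G = -42044 (G = -4 + (⅕)*(-210200) = -4 - 42040 = -42044)
Q(Z, M) = -M/271 (Q(Z, M) = M*(-1/271) = -M/271)
W = 24548/5 (W = (-42044 + 66592)/5 = (⅕)*24548 = 24548/5 ≈ 4909.6)
W - (304*553 - Q(-251, -254)) = 24548/5 - (304*553 - (-1)*(-254)/271) = 24548/5 - (168112 - 1*254/271) = 24548/5 - (168112 - 254/271) = 24548/5 - 1*45558098/271 = 24548/5 - 45558098/271 = -221137982/1355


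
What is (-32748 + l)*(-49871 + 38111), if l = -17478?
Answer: 590657760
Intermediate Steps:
(-32748 + l)*(-49871 + 38111) = (-32748 - 17478)*(-49871 + 38111) = -50226*(-11760) = 590657760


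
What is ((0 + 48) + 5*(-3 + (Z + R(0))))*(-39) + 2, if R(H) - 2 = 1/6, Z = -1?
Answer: -3025/2 ≈ -1512.5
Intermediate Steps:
R(H) = 13/6 (R(H) = 2 + 1/6 = 2 + ⅙ = 13/6)
((0 + 48) + 5*(-3 + (Z + R(0))))*(-39) + 2 = ((0 + 48) + 5*(-3 + (-1 + 13/6)))*(-39) + 2 = (48 + 5*(-3 + 7/6))*(-39) + 2 = (48 + 5*(-11/6))*(-39) + 2 = (48 - 55/6)*(-39) + 2 = (233/6)*(-39) + 2 = -3029/2 + 2 = -3025/2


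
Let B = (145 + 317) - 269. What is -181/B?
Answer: -181/193 ≈ -0.93782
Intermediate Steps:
B = 193 (B = 462 - 269 = 193)
-181/B = -181/193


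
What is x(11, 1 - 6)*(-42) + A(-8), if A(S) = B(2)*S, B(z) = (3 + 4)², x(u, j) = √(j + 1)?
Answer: -392 - 84*I ≈ -392.0 - 84.0*I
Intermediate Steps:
x(u, j) = √(1 + j)
B(z) = 49 (B(z) = 7² = 49)
A(S) = 49*S
x(11, 1 - 6)*(-42) + A(-8) = √(1 + (1 - 6))*(-42) + 49*(-8) = √(1 - 5)*(-42) - 392 = √(-4)*(-42) - 392 = (2*I)*(-42) - 392 = -84*I - 392 = -392 - 84*I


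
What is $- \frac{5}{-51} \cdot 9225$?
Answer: $\frac{15375}{17} \approx 904.41$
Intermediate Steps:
$- \frac{5}{-51} \cdot 9225 = - \frac{5 \left(-1\right)}{51} \cdot 9225 = \left(-1\right) \left(- \frac{5}{51}\right) 9225 = \frac{5}{51} \cdot 9225 = \frac{15375}{17}$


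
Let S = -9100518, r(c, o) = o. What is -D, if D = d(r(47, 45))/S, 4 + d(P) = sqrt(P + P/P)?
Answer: -2/4550259 + sqrt(46)/9100518 ≈ 3.0573e-7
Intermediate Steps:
d(P) = -4 + sqrt(1 + P) (d(P) = -4 + sqrt(P + P/P) = -4 + sqrt(P + 1) = -4 + sqrt(1 + P))
D = 2/4550259 - sqrt(46)/9100518 (D = (-4 + sqrt(1 + 45))/(-9100518) = (-4 + sqrt(46))*(-1/9100518) = 2/4550259 - sqrt(46)/9100518 ≈ -3.0573e-7)
-D = -(2/4550259 - sqrt(46)/9100518) = -2/4550259 + sqrt(46)/9100518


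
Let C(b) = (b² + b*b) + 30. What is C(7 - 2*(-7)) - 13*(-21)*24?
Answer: 7464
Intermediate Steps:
C(b) = 30 + 2*b² (C(b) = (b² + b²) + 30 = 2*b² + 30 = 30 + 2*b²)
C(7 - 2*(-7)) - 13*(-21)*24 = (30 + 2*(7 - 2*(-7))²) - 13*(-21)*24 = (30 + 2*(7 + 14)²) - (-273)*24 = (30 + 2*21²) - 1*(-6552) = (30 + 2*441) + 6552 = (30 + 882) + 6552 = 912 + 6552 = 7464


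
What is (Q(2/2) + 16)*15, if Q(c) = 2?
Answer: 270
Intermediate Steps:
(Q(2/2) + 16)*15 = (2 + 16)*15 = 18*15 = 270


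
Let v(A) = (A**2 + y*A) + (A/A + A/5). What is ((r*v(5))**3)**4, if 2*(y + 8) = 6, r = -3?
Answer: 2176782336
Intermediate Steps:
y = -5 (y = -8 + (1/2)*6 = -8 + 3 = -5)
v(A) = 1 + A**2 - 24*A/5 (v(A) = (A**2 - 5*A) + (A/A + A/5) = (A**2 - 5*A) + (1 + A*(1/5)) = (A**2 - 5*A) + (1 + A/5) = 1 + A**2 - 24*A/5)
((r*v(5))**3)**4 = ((-3*(1 + 5**2 - 24/5*5))**3)**4 = ((-3*(1 + 25 - 24))**3)**4 = ((-3*2)**3)**4 = ((-6)**3)**4 = (-216)**4 = 2176782336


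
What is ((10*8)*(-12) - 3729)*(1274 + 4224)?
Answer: -25780122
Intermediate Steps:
((10*8)*(-12) - 3729)*(1274 + 4224) = (80*(-12) - 3729)*5498 = (-960 - 3729)*5498 = -4689*5498 = -25780122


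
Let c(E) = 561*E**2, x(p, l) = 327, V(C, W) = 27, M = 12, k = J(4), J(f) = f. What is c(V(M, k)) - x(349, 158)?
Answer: 408642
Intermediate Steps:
k = 4
c(V(M, k)) - x(349, 158) = 561*27**2 - 1*327 = 561*729 - 327 = 408969 - 327 = 408642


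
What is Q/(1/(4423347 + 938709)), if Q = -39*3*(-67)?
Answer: 42033156984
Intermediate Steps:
Q = 7839 (Q = -117*(-67) = 7839)
Q/(1/(4423347 + 938709)) = 7839/(1/(4423347 + 938709)) = 7839/(1/5362056) = 7839*5362056 = 42033156984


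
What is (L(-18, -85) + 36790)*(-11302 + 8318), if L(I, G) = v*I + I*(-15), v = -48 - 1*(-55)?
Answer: -110211056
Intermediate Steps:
v = 7 (v = -48 + 55 = 7)
L(I, G) = -8*I (L(I, G) = 7*I + I*(-15) = 7*I - 15*I = -8*I)
(L(-18, -85) + 36790)*(-11302 + 8318) = (-8*(-18) + 36790)*(-11302 + 8318) = (144 + 36790)*(-2984) = 36934*(-2984) = -110211056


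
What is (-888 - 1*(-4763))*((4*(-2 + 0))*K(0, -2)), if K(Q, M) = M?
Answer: 62000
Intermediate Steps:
(-888 - 1*(-4763))*((4*(-2 + 0))*K(0, -2)) = (-888 - 1*(-4763))*((4*(-2 + 0))*(-2)) = (-888 + 4763)*((4*(-2))*(-2)) = 3875*(-8*(-2)) = 3875*16 = 62000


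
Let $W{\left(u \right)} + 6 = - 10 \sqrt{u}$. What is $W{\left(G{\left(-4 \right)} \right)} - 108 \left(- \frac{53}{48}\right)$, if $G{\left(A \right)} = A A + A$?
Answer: $\frac{453}{4} - 20 \sqrt{3} \approx 78.609$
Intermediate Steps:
$G{\left(A \right)} = A + A^{2}$ ($G{\left(A \right)} = A^{2} + A = A + A^{2}$)
$W{\left(u \right)} = -6 - 10 \sqrt{u}$
$W{\left(G{\left(-4 \right)} \right)} - 108 \left(- \frac{53}{48}\right) = \left(-6 - 10 \sqrt{- 4 \left(1 - 4\right)}\right) - 108 \left(- \frac{53}{48}\right) = \left(-6 - 10 \sqrt{\left(-4\right) \left(-3\right)}\right) - 108 \left(\left(-53\right) \frac{1}{48}\right) = \left(-6 - 10 \sqrt{12}\right) - - \frac{477}{4} = \left(-6 - 10 \cdot 2 \sqrt{3}\right) + \frac{477}{4} = \left(-6 - 20 \sqrt{3}\right) + \frac{477}{4} = \frac{453}{4} - 20 \sqrt{3}$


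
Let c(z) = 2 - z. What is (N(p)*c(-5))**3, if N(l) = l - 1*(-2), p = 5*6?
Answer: 11239424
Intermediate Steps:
p = 30
N(l) = 2 + l (N(l) = l + 2 = 2 + l)
(N(p)*c(-5))**3 = ((2 + 30)*(2 - 1*(-5)))**3 = (32*(2 + 5))**3 = (32*7)**3 = 224**3 = 11239424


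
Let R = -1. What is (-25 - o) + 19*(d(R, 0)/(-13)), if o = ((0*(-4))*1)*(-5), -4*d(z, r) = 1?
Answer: -1281/52 ≈ -24.635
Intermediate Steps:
d(z, r) = -1/4 (d(z, r) = -1/4*1 = -1/4)
o = 0 (o = (0*1)*(-5) = 0*(-5) = 0)
(-25 - o) + 19*(d(R, 0)/(-13)) = (-25 - 1*0) + 19*(-1/4/(-13)) = (-25 + 0) + 19*(-1/4*(-1/13)) = -25 + 19*(1/52) = -25 + 19/52 = -1281/52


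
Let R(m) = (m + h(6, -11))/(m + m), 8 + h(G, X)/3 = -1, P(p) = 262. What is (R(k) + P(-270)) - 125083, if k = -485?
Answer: -60537929/485 ≈ -1.2482e+5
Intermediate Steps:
h(G, X) = -27 (h(G, X) = -24 + 3*(-1) = -24 - 3 = -27)
R(m) = (-27 + m)/(2*m) (R(m) = (m - 27)/(m + m) = (-27 + m)/((2*m)) = (-27 + m)*(1/(2*m)) = (-27 + m)/(2*m))
(R(k) + P(-270)) - 125083 = ((1/2)*(-27 - 485)/(-485) + 262) - 125083 = ((1/2)*(-1/485)*(-512) + 262) - 125083 = (256/485 + 262) - 125083 = 127326/485 - 125083 = -60537929/485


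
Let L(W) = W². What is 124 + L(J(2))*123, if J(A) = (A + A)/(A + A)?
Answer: 247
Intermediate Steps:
J(A) = 1 (J(A) = (2*A)/((2*A)) = (2*A)*(1/(2*A)) = 1)
124 + L(J(2))*123 = 124 + 1²*123 = 124 + 1*123 = 124 + 123 = 247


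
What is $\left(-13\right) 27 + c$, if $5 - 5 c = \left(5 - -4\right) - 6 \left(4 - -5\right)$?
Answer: $-341$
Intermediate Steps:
$c = 10$ ($c = 1 - \frac{\left(5 - -4\right) - 6 \left(4 - -5\right)}{5} = 1 - \frac{\left(5 + 4\right) - 6 \left(4 + 5\right)}{5} = 1 - \frac{9 - 54}{5} = 1 - -9 = 1 + 9 = 10$)
$\left(-13\right) 27 + c = \left(-13\right) 27 + 10 = -351 + 10 = -341$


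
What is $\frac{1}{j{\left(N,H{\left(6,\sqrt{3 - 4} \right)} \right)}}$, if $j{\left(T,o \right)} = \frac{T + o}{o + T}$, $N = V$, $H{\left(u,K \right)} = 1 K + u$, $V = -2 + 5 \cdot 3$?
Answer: $1$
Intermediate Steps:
$V = 13$ ($V = -2 + 15 = 13$)
$H{\left(u,K \right)} = K + u$
$N = 13$
$j{\left(T,o \right)} = 1$ ($j{\left(T,o \right)} = \frac{T + o}{T + o} = 1$)
$\frac{1}{j{\left(N,H{\left(6,\sqrt{3 - 4} \right)} \right)}} = 1^{-1} = 1$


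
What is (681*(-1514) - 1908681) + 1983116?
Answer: -956599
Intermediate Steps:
(681*(-1514) - 1908681) + 1983116 = (-1031034 - 1908681) + 1983116 = -2939715 + 1983116 = -956599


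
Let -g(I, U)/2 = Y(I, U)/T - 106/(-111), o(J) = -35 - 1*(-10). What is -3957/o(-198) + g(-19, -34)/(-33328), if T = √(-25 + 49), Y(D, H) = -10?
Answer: 3659640689/23121300 - 5*√6/99984 ≈ 158.28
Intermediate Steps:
o(J) = -25 (o(J) = -35 + 10 = -25)
T = 2*√6 (T = √24 = 2*√6 ≈ 4.8990)
g(I, U) = -212/111 + 5*√6/3 (g(I, U) = -2*(-10*√6/12 - 106/(-111)) = -2*(-5*√6/6 - 106*(-1/111)) = -2*(-5*√6/6 + 106/111) = -2*(106/111 - 5*√6/6) = -212/111 + 5*√6/3)
-3957/o(-198) + g(-19, -34)/(-33328) = -3957/(-25) + (-212/111 + 5*√6/3)/(-33328) = -3957*(-1/25) + (-212/111 + 5*√6/3)*(-1/33328) = 3957/25 + (53/924852 - 5*√6/99984) = 3659640689/23121300 - 5*√6/99984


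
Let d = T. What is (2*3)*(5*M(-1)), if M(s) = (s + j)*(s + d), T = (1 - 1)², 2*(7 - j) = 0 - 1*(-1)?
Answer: -165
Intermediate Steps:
j = 13/2 (j = 7 - (0 - 1*(-1))/2 = 7 - (0 + 1)/2 = 7 - ½*1 = 7 - ½ = 13/2 ≈ 6.5000)
T = 0 (T = 0² = 0)
d = 0
M(s) = s*(13/2 + s) (M(s) = (s + 13/2)*(s + 0) = (13/2 + s)*s = s*(13/2 + s))
(2*3)*(5*M(-1)) = (2*3)*(5*((½)*(-1)*(13 + 2*(-1)))) = 6*(5*((½)*(-1)*(13 - 2))) = 6*(5*((½)*(-1)*11)) = 6*(5*(-11/2)) = 6*(-55/2) = -165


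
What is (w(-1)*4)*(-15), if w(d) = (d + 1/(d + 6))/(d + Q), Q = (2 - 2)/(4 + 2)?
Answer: -48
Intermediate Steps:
Q = 0 (Q = 0/6 = 0*(⅙) = 0)
w(d) = (d + 1/(6 + d))/d (w(d) = (d + 1/(d + 6))/(d + 0) = (d + 1/(6 + d))/d)
(w(-1)*4)*(-15) = (((1 + (-1)² + 6*(-1))/((-1)*(6 - 1)))*4)*(-15) = (-1*(1 + 1 - 6)/5*4)*(-15) = (-1*⅕*(-4)*4)*(-15) = ((⅘)*4)*(-15) = (16/5)*(-15) = -48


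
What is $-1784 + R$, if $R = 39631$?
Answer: $37847$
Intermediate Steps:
$-1784 + R = -1784 + 39631 = 37847$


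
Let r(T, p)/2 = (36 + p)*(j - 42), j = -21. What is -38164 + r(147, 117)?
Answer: -57442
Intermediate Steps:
r(T, p) = -4536 - 126*p (r(T, p) = 2*((36 + p)*(-21 - 42)) = 2*((36 + p)*(-63)) = 2*(-2268 - 63*p) = -4536 - 126*p)
-38164 + r(147, 117) = -38164 + (-4536 - 126*117) = -38164 + (-4536 - 14742) = -38164 - 19278 = -57442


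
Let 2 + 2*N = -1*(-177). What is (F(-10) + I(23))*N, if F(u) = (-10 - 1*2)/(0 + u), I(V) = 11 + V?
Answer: 3080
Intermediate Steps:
F(u) = -12/u (F(u) = (-10 - 2)/u = -12/u)
N = 175/2 (N = -1 + (-1*(-177))/2 = -1 + (½)*177 = -1 + 177/2 = 175/2 ≈ 87.500)
(F(-10) + I(23))*N = (-12/(-10) + (11 + 23))*(175/2) = (-12*(-⅒) + 34)*(175/2) = (6/5 + 34)*(175/2) = (176/5)*(175/2) = 3080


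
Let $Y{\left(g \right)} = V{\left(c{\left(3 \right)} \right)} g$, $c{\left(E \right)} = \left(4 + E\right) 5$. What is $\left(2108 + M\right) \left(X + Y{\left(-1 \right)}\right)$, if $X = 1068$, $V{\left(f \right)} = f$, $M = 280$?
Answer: $2466804$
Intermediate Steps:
$c{\left(E \right)} = 20 + 5 E$
$Y{\left(g \right)} = 35 g$ ($Y{\left(g \right)} = \left(20 + 5 \cdot 3\right) g = \left(20 + 15\right) g = 35 g$)
$\left(2108 + M\right) \left(X + Y{\left(-1 \right)}\right) = \left(2108 + 280\right) \left(1068 + 35 \left(-1\right)\right) = 2388 \left(1068 - 35\right) = 2388 \cdot 1033 = 2466804$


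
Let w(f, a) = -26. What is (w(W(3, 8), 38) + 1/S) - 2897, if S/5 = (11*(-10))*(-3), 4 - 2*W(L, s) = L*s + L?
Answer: -4822949/1650 ≈ -2923.0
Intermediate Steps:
W(L, s) = 2 - L/2 - L*s/2 (W(L, s) = 2 - (L*s + L)/2 = 2 - (L + L*s)/2 = 2 + (-L/2 - L*s/2) = 2 - L/2 - L*s/2)
S = 1650 (S = 5*((11*(-10))*(-3)) = 5*(-110*(-3)) = 5*330 = 1650)
(w(W(3, 8), 38) + 1/S) - 2897 = (-26 + 1/1650) - 2897 = -42899/1650 - 2897 = -4822949/1650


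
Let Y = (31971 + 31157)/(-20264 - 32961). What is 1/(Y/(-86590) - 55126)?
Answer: -2304376375/127031052016686 ≈ -1.8140e-5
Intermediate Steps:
Y = -63128/53225 (Y = 63128/(-53225) = 63128*(-1/53225) = -63128/53225 ≈ -1.1861)
1/(Y/(-86590) - 55126) = 1/(-63128/53225/(-86590) - 55126) = 1/(-63128/53225*(-1/86590) - 55126) = 1/(31564/2304376375 - 55126) = 1/(-127031052016686/2304376375) = -2304376375/127031052016686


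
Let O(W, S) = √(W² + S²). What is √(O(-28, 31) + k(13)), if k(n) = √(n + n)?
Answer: √(√26 + √1745) ≈ 6.8463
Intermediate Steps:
O(W, S) = √(S² + W²)
k(n) = √2*√n (k(n) = √(2*n) = √2*√n)
√(O(-28, 31) + k(13)) = √(√(31² + (-28)²) + √2*√13) = √(√(961 + 784) + √26) = √(√1745 + √26) = √(√26 + √1745)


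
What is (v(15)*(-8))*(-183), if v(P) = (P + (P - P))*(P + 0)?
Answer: 329400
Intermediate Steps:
v(P) = P² (v(P) = (P + 0)*P = P*P = P²)
(v(15)*(-8))*(-183) = (15²*(-8))*(-183) = (225*(-8))*(-183) = -1800*(-183) = 329400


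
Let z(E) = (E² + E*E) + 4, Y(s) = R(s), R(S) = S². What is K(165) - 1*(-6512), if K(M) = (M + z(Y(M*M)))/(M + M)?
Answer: 1098756733002930379/330 ≈ 3.3296e+15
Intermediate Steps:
Y(s) = s²
z(E) = 4 + 2*E² (z(E) = (E² + E²) + 4 = 2*E² + 4 = 4 + 2*E²)
K(M) = (4 + M + 2*M⁸)/(2*M) (K(M) = (M + (4 + 2*((M*M)²)²))/(M + M) = (M + (4 + 2*((M²)²)²))/((2*M)) = (M + (4 + 2*(M⁴)²))*(1/(2*M)) = (M + (4 + 2*M⁸))*(1/(2*M)) = (4 + M + 2*M⁸)*(1/(2*M)) = (4 + M + 2*M⁸)/(2*M))
K(165) - 1*(-6512) = (2 + 165⁸ + (½)*165)/165 - 1*(-6512) = (2 + 549378366500390625 + 165/2)/165 + 6512 = (1/165)*(1098756733000781419/2) + 6512 = 1098756733000781419/330 + 6512 = 1098756733002930379/330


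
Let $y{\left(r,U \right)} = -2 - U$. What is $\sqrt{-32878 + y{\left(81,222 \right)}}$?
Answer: $3 i \sqrt{3678} \approx 181.94 i$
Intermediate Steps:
$\sqrt{-32878 + y{\left(81,222 \right)}} = \sqrt{-32878 - 224} = \sqrt{-33102} = 3 i \sqrt{3678}$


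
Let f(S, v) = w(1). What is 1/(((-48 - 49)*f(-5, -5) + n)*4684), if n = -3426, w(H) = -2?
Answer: -1/15138688 ≈ -6.6056e-8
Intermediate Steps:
f(S, v) = -2
1/(((-48 - 49)*f(-5, -5) + n)*4684) = 1/((-48 - 49)*(-2) - 3426*4684) = (1/4684)/(-97*(-2) - 3426) = (1/4684)/(194 - 3426) = (1/4684)/(-3232) = -1/3232*1/4684 = -1/15138688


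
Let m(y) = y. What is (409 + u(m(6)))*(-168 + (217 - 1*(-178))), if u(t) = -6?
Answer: 91481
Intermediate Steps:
(409 + u(m(6)))*(-168 + (217 - 1*(-178))) = (409 - 6)*(-168 + (217 - 1*(-178))) = 403*(-168 + (217 + 178)) = 403*(-168 + 395) = 403*227 = 91481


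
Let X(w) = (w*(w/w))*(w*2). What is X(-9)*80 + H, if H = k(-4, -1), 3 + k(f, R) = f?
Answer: 12953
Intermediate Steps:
k(f, R) = -3 + f
H = -7 (H = -3 - 4 = -7)
X(w) = 2*w**2 (X(w) = (w*1)*(2*w) = w*(2*w) = 2*w**2)
X(-9)*80 + H = (2*(-9)**2)*80 - 7 = (2*81)*80 - 7 = 162*80 - 7 = 12960 - 7 = 12953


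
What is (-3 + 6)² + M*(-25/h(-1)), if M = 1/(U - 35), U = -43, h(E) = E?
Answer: 677/78 ≈ 8.6795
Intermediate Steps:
M = -1/78 (M = 1/(-43 - 35) = 1/(-78) = -1/78 ≈ -0.012821)
(-3 + 6)² + M*(-25/h(-1)) = (-3 + 6)² - (-25)/(78*(-1)) = 3² - (-25)*(-1)/78 = 9 - 1/78*25 = 9 - 25/78 = 677/78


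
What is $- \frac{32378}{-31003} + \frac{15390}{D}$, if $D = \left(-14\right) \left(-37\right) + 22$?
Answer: $\frac{1831927}{62006} \approx 29.544$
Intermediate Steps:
$D = 540$ ($D = 518 + 22 = 540$)
$- \frac{32378}{-31003} + \frac{15390}{D} = - \frac{32378}{-31003} + \frac{15390}{540} = \left(-32378\right) \left(- \frac{1}{31003}\right) + 15390 \cdot \frac{1}{540} = \frac{32378}{31003} + \frac{57}{2} = \frac{1831927}{62006}$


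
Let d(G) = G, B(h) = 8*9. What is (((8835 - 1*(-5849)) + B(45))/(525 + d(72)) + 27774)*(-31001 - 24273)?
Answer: -917318128516/597 ≈ -1.5365e+9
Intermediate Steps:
B(h) = 72
(((8835 - 1*(-5849)) + B(45))/(525 + d(72)) + 27774)*(-31001 - 24273) = (((8835 - 1*(-5849)) + 72)/(525 + 72) + 27774)*(-31001 - 24273) = (((8835 + 5849) + 72)/597 + 27774)*(-55274) = ((14684 + 72)*(1/597) + 27774)*(-55274) = (14756*(1/597) + 27774)*(-55274) = (14756/597 + 27774)*(-55274) = (16595834/597)*(-55274) = -917318128516/597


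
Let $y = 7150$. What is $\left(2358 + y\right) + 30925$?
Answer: $40433$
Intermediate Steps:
$\left(2358 + y\right) + 30925 = \left(2358 + 7150\right) + 30925 = 9508 + 30925 = 40433$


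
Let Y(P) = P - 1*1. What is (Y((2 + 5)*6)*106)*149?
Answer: 647554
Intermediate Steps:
Y(P) = -1 + P (Y(P) = P - 1 = -1 + P)
(Y((2 + 5)*6)*106)*149 = ((-1 + (2 + 5)*6)*106)*149 = ((-1 + 7*6)*106)*149 = ((-1 + 42)*106)*149 = (41*106)*149 = 4346*149 = 647554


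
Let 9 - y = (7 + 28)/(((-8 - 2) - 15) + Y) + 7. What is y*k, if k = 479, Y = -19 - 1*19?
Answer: 11017/9 ≈ 1224.1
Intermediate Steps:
Y = -38 (Y = -19 - 19 = -38)
y = 23/9 (y = 9 - ((7 + 28)/(((-8 - 2) - 15) - 38) + 7) = 9 - (35/((-10 - 15) - 38) + 7) = 9 - (35/(-25 - 38) + 7) = 9 - (35/(-63) + 7) = 9 - (35*(-1/63) + 7) = 9 - (-5/9 + 7) = 9 - 1*58/9 = 9 - 58/9 = 23/9 ≈ 2.5556)
y*k = (23/9)*479 = 11017/9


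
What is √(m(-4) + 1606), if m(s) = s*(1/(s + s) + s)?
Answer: √6490/2 ≈ 40.280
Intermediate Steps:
m(s) = s*(s + 1/(2*s)) (m(s) = s*(1/(2*s) + s) = s*(s + 1/(2*s)))
√(m(-4) + 1606) = √((½ + (-4)²) + 1606) = √((½ + 16) + 1606) = √(33/2 + 1606) = √(3245/2) = √6490/2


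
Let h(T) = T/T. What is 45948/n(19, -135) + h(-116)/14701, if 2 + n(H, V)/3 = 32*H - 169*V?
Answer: 225183937/344312121 ≈ 0.65401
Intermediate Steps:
h(T) = 1
n(H, V) = -6 - 507*V + 96*H (n(H, V) = -6 + 3*(32*H - 169*V) = -6 + 3*(-169*V + 32*H) = -6 + (-507*V + 96*H) = -6 - 507*V + 96*H)
45948/n(19, -135) + h(-116)/14701 = 45948/(-6 - 507*(-135) + 96*19) + 1/14701 = 45948/(-6 + 68445 + 1824) + 1*(1/14701) = 45948/70263 + 1/14701 = 45948*(1/70263) + 1/14701 = 15316/23421 + 1/14701 = 225183937/344312121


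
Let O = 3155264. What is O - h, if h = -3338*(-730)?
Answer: 718524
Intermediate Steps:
h = 2436740
O - h = 3155264 - 1*2436740 = 3155264 - 2436740 = 718524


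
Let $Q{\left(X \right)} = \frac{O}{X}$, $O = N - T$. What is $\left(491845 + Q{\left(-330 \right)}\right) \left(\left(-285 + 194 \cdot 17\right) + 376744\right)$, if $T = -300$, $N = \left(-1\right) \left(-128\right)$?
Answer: $\frac{30818879706727}{165} \approx 1.8678 \cdot 10^{11}$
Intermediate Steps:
$N = 128$
$O = 428$ ($O = 128 - -300 = 128 + 300 = 428$)
$Q{\left(X \right)} = \frac{428}{X}$
$\left(491845 + Q{\left(-330 \right)}\right) \left(\left(-285 + 194 \cdot 17\right) + 376744\right) = \left(491845 + \frac{428}{-330}\right) \left(\left(-285 + 194 \cdot 17\right) + 376744\right) = \left(491845 + 428 \left(- \frac{1}{330}\right)\right) \left(\left(-285 + 3298\right) + 376744\right) = \left(491845 - \frac{214}{165}\right) \left(3013 + 376744\right) = \frac{81154211}{165} \cdot 379757 = \frac{30818879706727}{165}$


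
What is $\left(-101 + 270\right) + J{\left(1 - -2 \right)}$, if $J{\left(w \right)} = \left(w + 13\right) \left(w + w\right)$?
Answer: $265$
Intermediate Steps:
$J{\left(w \right)} = 2 w \left(13 + w\right)$ ($J{\left(w \right)} = \left(13 + w\right) 2 w = 2 w \left(13 + w\right)$)
$\left(-101 + 270\right) + J{\left(1 - -2 \right)} = \left(-101 + 270\right) + 2 \left(1 - -2\right) \left(13 + \left(1 - -2\right)\right) = 169 + 2 \left(1 + 2\right) \left(13 + \left(1 + 2\right)\right) = 169 + 2 \cdot 3 \left(13 + 3\right) = 169 + 2 \cdot 3 \cdot 16 = 169 + 96 = 265$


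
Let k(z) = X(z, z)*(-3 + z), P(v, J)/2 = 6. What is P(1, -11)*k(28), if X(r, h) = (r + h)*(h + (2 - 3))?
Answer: 453600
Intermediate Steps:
P(v, J) = 12 (P(v, J) = 2*6 = 12)
X(r, h) = (-1 + h)*(h + r) (X(r, h) = (h + r)*(h - 1) = (h + r)*(-1 + h) = (-1 + h)*(h + r))
k(z) = (-3 + z)*(-2*z + 2*z²) (k(z) = (z² - z - z + z*z)*(-3 + z) = (z² - z - z + z²)*(-3 + z) = (-2*z + 2*z²)*(-3 + z) = (-3 + z)*(-2*z + 2*z²))
P(1, -11)*k(28) = 12*(2*28*(-1 + 28)*(-3 + 28)) = 12*(2*28*27*25) = 12*37800 = 453600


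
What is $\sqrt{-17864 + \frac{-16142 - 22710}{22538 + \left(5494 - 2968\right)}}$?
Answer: $\frac{3 i \sqrt{77938970538}}{6266} \approx 133.66 i$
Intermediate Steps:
$\sqrt{-17864 + \frac{-16142 - 22710}{22538 + \left(5494 - 2968\right)}} = \sqrt{-17864 - \frac{38852}{22538 + \left(5494 - 2968\right)}} = \sqrt{-17864 - \frac{38852}{22538 + 2526}} = \sqrt{-17864 - \frac{38852}{25064}} = \sqrt{-17864 - \frac{9713}{6266}} = \sqrt{- \frac{111945537}{6266}} = \frac{3 i \sqrt{77938970538}}{6266}$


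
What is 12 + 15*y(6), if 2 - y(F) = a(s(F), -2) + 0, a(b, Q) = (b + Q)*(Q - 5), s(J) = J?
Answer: 462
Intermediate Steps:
a(b, Q) = (-5 + Q)*(Q + b) (a(b, Q) = (Q + b)*(-5 + Q) = (-5 + Q)*(Q + b))
y(F) = -12 + 7*F (y(F) = 2 - (((-2)**2 - 5*(-2) - 5*F - 2*F) + 0) = 2 - ((4 + 10 - 5*F - 2*F) + 0) = 2 - ((14 - 7*F) + 0) = 2 - (14 - 7*F) = 2 + (-14 + 7*F) = -12 + 7*F)
12 + 15*y(6) = 12 + 15*(-12 + 7*6) = 12 + 15*(-12 + 42) = 12 + 15*30 = 12 + 450 = 462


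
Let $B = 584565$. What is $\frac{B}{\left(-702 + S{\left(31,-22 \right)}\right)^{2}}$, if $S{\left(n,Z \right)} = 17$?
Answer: $\frac{116913}{93845} \approx 1.2458$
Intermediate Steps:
$\frac{B}{\left(-702 + S{\left(31,-22 \right)}\right)^{2}} = \frac{584565}{\left(-702 + 17\right)^{2}} = \frac{584565}{\left(-685\right)^{2}} = \frac{584565}{469225} = 584565 \cdot \frac{1}{469225} = \frac{116913}{93845}$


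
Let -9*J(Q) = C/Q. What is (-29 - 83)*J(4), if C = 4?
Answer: 112/9 ≈ 12.444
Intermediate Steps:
J(Q) = -4/(9*Q)
(-29 - 83)*J(4) = (-29 - 83)*(-4/9/4) = -(-448)/(9*4) = -112*(-⅑) = 112/9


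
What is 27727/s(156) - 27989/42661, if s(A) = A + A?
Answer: 1174128979/13310232 ≈ 88.213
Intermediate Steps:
s(A) = 2*A
27727/s(156) - 27989/42661 = 27727/((2*156)) - 27989/42661 = 27727/312 - 27989*1/42661 = 27727*(1/312) - 27989/42661 = 27727/312 - 27989/42661 = 1174128979/13310232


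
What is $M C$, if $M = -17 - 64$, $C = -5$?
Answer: $405$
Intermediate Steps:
$M = -81$ ($M = -17 - 64 = -81$)
$M C = \left(-81\right) \left(-5\right) = 405$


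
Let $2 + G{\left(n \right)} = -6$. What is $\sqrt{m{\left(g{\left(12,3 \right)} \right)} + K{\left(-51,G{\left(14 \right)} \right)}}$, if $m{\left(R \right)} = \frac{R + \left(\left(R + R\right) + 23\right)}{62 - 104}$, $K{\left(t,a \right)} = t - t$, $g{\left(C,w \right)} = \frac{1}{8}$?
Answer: $\frac{i \sqrt{3927}}{84} \approx 0.74602 i$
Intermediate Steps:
$g{\left(C,w \right)} = \frac{1}{8}$
$G{\left(n \right)} = -8$ ($G{\left(n \right)} = -2 - 6 = -8$)
$K{\left(t,a \right)} = 0$
$m{\left(R \right)} = - \frac{23}{42} - \frac{R}{14}$ ($m{\left(R \right)} = \frac{R + \left(2 R + 23\right)}{-42} = \left(R + \left(23 + 2 R\right)\right) \left(- \frac{1}{42}\right) = \left(23 + 3 R\right) \left(- \frac{1}{42}\right) = - \frac{23}{42} - \frac{R}{14}$)
$\sqrt{m{\left(g{\left(12,3 \right)} \right)} + K{\left(-51,G{\left(14 \right)} \right)}} = \sqrt{\left(- \frac{23}{42} - \frac{1}{112}\right) + 0} = \sqrt{- \frac{187}{336} + 0} = \sqrt{- \frac{187}{336}} = \frac{i \sqrt{3927}}{84}$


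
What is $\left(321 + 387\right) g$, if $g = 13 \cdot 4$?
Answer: $36816$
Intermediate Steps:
$g = 52$
$\left(321 + 387\right) g = \left(321 + 387\right) 52 = 708 \cdot 52 = 36816$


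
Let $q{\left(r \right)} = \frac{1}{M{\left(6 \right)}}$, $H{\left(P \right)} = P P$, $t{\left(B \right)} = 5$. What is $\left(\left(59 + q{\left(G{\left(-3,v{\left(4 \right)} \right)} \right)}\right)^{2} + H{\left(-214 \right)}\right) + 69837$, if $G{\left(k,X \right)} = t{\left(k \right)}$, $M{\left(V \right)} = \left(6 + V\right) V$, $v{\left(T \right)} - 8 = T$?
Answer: $\frac{617495473}{5184} \approx 1.1912 \cdot 10^{5}$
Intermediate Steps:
$v{\left(T \right)} = 8 + T$
$M{\left(V \right)} = V \left(6 + V\right)$
$H{\left(P \right)} = P^{2}$
$G{\left(k,X \right)} = 5$
$q{\left(r \right)} = \frac{1}{72}$ ($q{\left(r \right)} = \frac{1}{6 \left(6 + 6\right)} = \frac{1}{6 \cdot 12} = \frac{1}{72}$)
$\left(\left(59 + q{\left(G{\left(-3,v{\left(4 \right)} \right)} \right)}\right)^{2} + H{\left(-214 \right)}\right) + 69837 = \left(\left(59 + \frac{1}{72}\right)^{2} + \left(-214\right)^{2}\right) + 69837 = \left(\left(\frac{4249}{72}\right)^{2} + 45796\right) + 69837 = \left(\frac{18054001}{5184} + 45796\right) + 69837 = \frac{255460465}{5184} + 69837 = \frac{617495473}{5184}$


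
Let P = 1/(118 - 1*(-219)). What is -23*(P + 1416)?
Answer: -10975439/337 ≈ -32568.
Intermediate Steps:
P = 1/337 (P = 1/(118 + 219) = 1/337 ≈ 0.0029674)
-23*(P + 1416) = -23*(1/337 + 1416) = -23*477193/337 = -10975439/337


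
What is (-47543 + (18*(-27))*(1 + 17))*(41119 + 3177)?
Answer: -2493466136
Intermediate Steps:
(-47543 + (18*(-27))*(1 + 17))*(41119 + 3177) = (-47543 - 486*18)*44296 = (-47543 - 8748)*44296 = -56291*44296 = -2493466136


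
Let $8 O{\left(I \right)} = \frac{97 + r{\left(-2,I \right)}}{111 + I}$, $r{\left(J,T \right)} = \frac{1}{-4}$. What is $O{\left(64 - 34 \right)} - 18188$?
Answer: $- \frac{27354623}{1504} \approx -18188.0$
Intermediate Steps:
$r{\left(J,T \right)} = - \frac{1}{4}$
$O{\left(I \right)} = \frac{387}{32 \left(111 + I\right)}$ ($O{\left(I \right)} = \frac{\left(97 - \frac{1}{4}\right) \frac{1}{111 + I}}{8} = \frac{\frac{387}{4} \frac{1}{111 + I}}{8} = \frac{387}{32 \left(111 + I\right)}$)
$O{\left(64 - 34 \right)} - 18188 = \frac{387}{32 \left(111 + \left(64 - 34\right)\right)} - 18188 = \frac{387}{32 \left(111 + 30\right)} - 18188 = \frac{387}{32 \cdot 141} - 18188 = \frac{387}{32} \cdot \frac{1}{141} - 18188 = \frac{129}{1504} - 18188 = - \frac{27354623}{1504}$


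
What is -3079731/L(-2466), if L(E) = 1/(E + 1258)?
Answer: 3720315048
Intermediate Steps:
L(E) = 1/(1258 + E)
-3079731/L(-2466) = -3079731/(1/(1258 - 2466)) = -3079731/(1/(-1208)) = -3079731/(-1/1208) = -3079731*(-1208) = 3720315048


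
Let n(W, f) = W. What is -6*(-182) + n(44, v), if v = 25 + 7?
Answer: 1136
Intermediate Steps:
v = 32
-6*(-182) + n(44, v) = -6*(-182) + 44 = 1092 + 44 = 1136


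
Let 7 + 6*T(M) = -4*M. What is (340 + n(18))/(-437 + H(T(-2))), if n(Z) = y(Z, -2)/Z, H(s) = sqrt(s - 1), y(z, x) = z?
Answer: -894102/1145819 - 341*I*sqrt(30)/1145819 ≈ -0.78032 - 0.00163*I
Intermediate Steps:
T(M) = -7/6 - 2*M/3 (T(M) = -7/6 + (-4*M)/6 = -7/6 - 2*M/3)
H(s) = sqrt(-1 + s)
n(Z) = 1 (n(Z) = Z/Z = 1)
(340 + n(18))/(-437 + H(T(-2))) = (340 + 1)/(-437 + sqrt(-1 + (-7/6 - 2/3*(-2)))) = 341/(-437 + sqrt(-1 + (-7/6 + 4/3))) = 341/(-437 + sqrt(-1 + 1/6)) = 341/(-437 + sqrt(-5/6)) = 341/(-437 + I*sqrt(30)/6)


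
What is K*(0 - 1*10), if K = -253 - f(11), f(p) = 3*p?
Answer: 2860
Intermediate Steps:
K = -286 (K = -253 - 3*11 = -253 - 1*33 = -253 - 33 = -286)
K*(0 - 1*10) = -286*(0 - 1*10) = -286*(0 - 10) = -286*(-10) = 2860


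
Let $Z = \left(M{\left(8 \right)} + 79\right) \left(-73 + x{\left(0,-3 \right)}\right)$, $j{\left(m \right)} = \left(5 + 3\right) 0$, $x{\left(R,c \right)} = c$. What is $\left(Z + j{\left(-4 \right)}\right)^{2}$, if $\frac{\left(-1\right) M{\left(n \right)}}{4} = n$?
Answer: $12759184$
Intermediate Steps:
$M{\left(n \right)} = - 4 n$
$j{\left(m \right)} = 0$ ($j{\left(m \right)} = 8 \cdot 0 = 0$)
$Z = -3572$ ($Z = \left(\left(-4\right) 8 + 79\right) \left(-73 - 3\right) = \left(-32 + 79\right) \left(-76\right) = 47 \left(-76\right) = -3572$)
$\left(Z + j{\left(-4 \right)}\right)^{2} = \left(-3572 + 0\right)^{2} = \left(-3572\right)^{2} = 12759184$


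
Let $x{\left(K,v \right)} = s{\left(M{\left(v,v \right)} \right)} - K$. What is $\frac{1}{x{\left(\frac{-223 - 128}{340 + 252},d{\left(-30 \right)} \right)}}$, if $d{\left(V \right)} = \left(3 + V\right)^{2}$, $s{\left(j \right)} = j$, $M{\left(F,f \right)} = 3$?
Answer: $\frac{592}{2127} \approx 0.27833$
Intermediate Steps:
$x{\left(K,v \right)} = 3 - K$
$\frac{1}{x{\left(\frac{-223 - 128}{340 + 252},d{\left(-30 \right)} \right)}} = \frac{1}{3 - \frac{-223 - 128}{340 + 252}} = \frac{1}{3 - - \frac{351}{592}} = \frac{1}{3 + \frac{351}{592}} = \frac{1}{\frac{2127}{592}} = \frac{592}{2127}$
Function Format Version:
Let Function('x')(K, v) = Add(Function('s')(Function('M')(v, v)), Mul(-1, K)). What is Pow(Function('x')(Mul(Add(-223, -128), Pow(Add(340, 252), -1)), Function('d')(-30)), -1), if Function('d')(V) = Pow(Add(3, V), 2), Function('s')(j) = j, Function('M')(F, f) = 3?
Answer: Rational(592, 2127) ≈ 0.27833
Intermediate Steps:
Function('x')(K, v) = Add(3, Mul(-1, K))
Pow(Function('x')(Mul(Add(-223, -128), Pow(Add(340, 252), -1)), Function('d')(-30)), -1) = Pow(Add(3, Mul(-1, Mul(Add(-223, -128), Pow(Add(340, 252), -1)))), -1) = Pow(Add(3, Mul(-1, Mul(-351, Pow(592, -1)))), -1) = Pow(Add(3, Mul(-1, Mul(-351, Rational(1, 592)))), -1) = Pow(Add(3, Mul(-1, Rational(-351, 592))), -1) = Pow(Add(3, Rational(351, 592)), -1) = Pow(Rational(2127, 592), -1) = Rational(592, 2127)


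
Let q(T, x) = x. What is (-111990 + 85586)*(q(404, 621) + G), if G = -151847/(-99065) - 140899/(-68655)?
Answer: -975339702350132/59141805 ≈ -1.6492e+7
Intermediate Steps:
G = 4876643044/1360261515 (G = -151847*(-1/99065) - 140899*(-1/68655) = 151847/99065 + 140899/68655 = 4876643044/1360261515 ≈ 3.5851)
(-111990 + 85586)*(q(404, 621) + G) = (-111990 + 85586)*(621 + 4876643044/1360261515) = -26404*849599043859/1360261515 = -975339702350132/59141805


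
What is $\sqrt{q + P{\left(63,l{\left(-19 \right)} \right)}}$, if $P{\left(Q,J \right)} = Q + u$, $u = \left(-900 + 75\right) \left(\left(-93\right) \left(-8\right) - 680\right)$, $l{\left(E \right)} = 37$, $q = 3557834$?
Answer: $\sqrt{3505097} \approx 1872.2$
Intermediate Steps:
$u = -52800$ ($u = - 825 \left(744 - 680\right) = \left(-825\right) 64 = -52800$)
$P{\left(Q,J \right)} = -52800 + Q$ ($P{\left(Q,J \right)} = Q - 52800 = -52800 + Q$)
$\sqrt{q + P{\left(63,l{\left(-19 \right)} \right)}} = \sqrt{3557834 + \left(-52800 + 63\right)} = \sqrt{3557834 - 52737} = \sqrt{3505097}$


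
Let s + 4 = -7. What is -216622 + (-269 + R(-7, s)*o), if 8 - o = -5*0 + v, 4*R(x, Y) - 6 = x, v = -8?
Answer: -216895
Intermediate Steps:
s = -11 (s = -4 - 7 = -11)
R(x, Y) = 3/2 + x/4
o = 16 (o = 8 - (-5*0 - 8) = 8 - (0 - 8) = 8 - 1*(-8) = 8 + 8 = 16)
-216622 + (-269 + R(-7, s)*o) = -216622 + (-269 + (3/2 + (1/4)*(-7))*16) = -216622 + (-269 + (3/2 - 7/4)*16) = -216622 + (-269 - 1/4*16) = -216622 + (-269 - 4) = -216622 - 273 = -216895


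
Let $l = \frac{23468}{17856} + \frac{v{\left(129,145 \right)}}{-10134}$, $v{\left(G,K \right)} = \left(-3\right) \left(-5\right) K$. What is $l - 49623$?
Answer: $- \frac{124711347815}{2513232} \approx -49622.0$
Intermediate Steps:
$v{\left(G,K \right)} = 15 K$
$l = \frac{2763721}{2513232}$ ($l = \frac{23468}{17856} + \frac{15 \cdot 145}{-10134} = 23468 \cdot \frac{1}{17856} + 2175 \left(- \frac{1}{10134}\right) = \frac{5867}{4464} - \frac{725}{3378} = \frac{2763721}{2513232} \approx 1.0997$)
$l - 49623 = \frac{2763721}{2513232} - 49623 = - \frac{124711347815}{2513232}$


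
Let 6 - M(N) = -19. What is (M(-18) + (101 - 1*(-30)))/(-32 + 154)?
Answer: 78/61 ≈ 1.2787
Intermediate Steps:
M(N) = 25 (M(N) = 6 - 1*(-19) = 6 + 19 = 25)
(M(-18) + (101 - 1*(-30)))/(-32 + 154) = (25 + (101 - 1*(-30)))/(-32 + 154) = (25 + (101 + 30))/122 = (25 + 131)*(1/122) = 156*(1/122) = 78/61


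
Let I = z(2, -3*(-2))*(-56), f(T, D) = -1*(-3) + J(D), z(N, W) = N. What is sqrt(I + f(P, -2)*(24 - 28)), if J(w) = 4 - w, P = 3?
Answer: 2*I*sqrt(37) ≈ 12.166*I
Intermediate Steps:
f(T, D) = 7 - D (f(T, D) = -1*(-3) + (4 - D) = 3 + (4 - D) = 7 - D)
I = -112 (I = 2*(-56) = -112)
sqrt(I + f(P, -2)*(24 - 28)) = sqrt(-112 + (7 - 1*(-2))*(24 - 28)) = sqrt(-112 + (7 + 2)*(-4)) = sqrt(-112 + 9*(-4)) = sqrt(-112 - 36) = sqrt(-148) = 2*I*sqrt(37)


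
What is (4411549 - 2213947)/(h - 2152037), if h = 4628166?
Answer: 2197602/2476129 ≈ 0.88752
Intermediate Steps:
(4411549 - 2213947)/(h - 2152037) = (4411549 - 2213947)/(4628166 - 2152037) = 2197602/2476129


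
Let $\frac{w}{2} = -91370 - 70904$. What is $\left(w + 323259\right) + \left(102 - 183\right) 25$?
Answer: $-3314$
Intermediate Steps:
$w = -324548$ ($w = 2 \left(-91370 - 70904\right) = 2 \left(-162274\right) = -324548$)
$\left(w + 323259\right) + \left(102 - 183\right) 25 = \left(-324548 + 323259\right) + \left(102 - 183\right) 25 = -1289 - 2025 = -3314$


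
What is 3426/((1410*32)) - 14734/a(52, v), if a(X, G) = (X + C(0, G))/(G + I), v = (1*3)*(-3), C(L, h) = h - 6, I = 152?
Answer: -15844333113/278240 ≈ -56945.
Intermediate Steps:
C(L, h) = -6 + h
v = -9 (v = 3*(-3) = -9)
a(X, G) = (-6 + G + X)/(152 + G) (a(X, G) = (X + (-6 + G))/(G + 152) = (-6 + G + X)/(152 + G))
3426/((1410*32)) - 14734/a(52, v) = 3426/((1410*32)) - 14734*(152 - 9)/(-6 - 9 + 52) = 3426/45120 - 14734/(37/143) = 3426*(1/45120) - 14734/((1/143)*37) = 571/7520 - 14734/37/143 = 571/7520 - 14734*143/37 = 571/7520 - 2106962/37 = -15844333113/278240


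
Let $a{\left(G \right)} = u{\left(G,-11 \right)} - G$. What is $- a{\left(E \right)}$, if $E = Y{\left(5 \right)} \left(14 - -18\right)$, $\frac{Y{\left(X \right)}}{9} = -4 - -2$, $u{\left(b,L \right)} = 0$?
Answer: $-576$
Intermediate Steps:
$Y{\left(X \right)} = -18$ ($Y{\left(X \right)} = 9 \left(-4 - -2\right) = 9 \left(-4 + 2\right) = 9 \left(-2\right) = -18$)
$E = -576$ ($E = - 18 \left(14 - -18\right) = - 18 \left(14 + 18\right) = \left(-18\right) 32 = -576$)
$a{\left(G \right)} = - G$ ($a{\left(G \right)} = 0 - G = - G$)
$- a{\left(E \right)} = - \left(-1\right) \left(-576\right) = \left(-1\right) 576 = -576$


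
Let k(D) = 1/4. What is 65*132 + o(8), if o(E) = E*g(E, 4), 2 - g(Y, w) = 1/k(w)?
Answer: 8564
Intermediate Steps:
k(D) = ¼
g(Y, w) = -2 (g(Y, w) = 2 - 1/¼ = 2 - 1*4 = 2 - 4 = -2)
o(E) = -2*E (o(E) = E*(-2) = -2*E)
65*132 + o(8) = 65*132 - 2*8 = 8580 - 16 = 8564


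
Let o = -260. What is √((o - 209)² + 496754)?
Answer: 3*√79635 ≈ 846.59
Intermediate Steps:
√((o - 209)² + 496754) = √((-260 - 209)² + 496754) = √((-469)² + 496754) = √(219961 + 496754) = √716715 = 3*√79635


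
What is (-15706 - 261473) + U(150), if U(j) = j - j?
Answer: -277179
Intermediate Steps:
U(j) = 0
(-15706 - 261473) + U(150) = (-15706 - 261473) + 0 = -277179 + 0 = -277179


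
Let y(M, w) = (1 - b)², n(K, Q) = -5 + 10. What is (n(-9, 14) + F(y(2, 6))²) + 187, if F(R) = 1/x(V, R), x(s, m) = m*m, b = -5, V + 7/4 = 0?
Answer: 322486273/1679616 ≈ 192.00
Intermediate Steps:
V = -7/4 (V = -7/4 + 0 = -7/4 ≈ -1.7500)
n(K, Q) = 5
x(s, m) = m²
y(M, w) = 36 (y(M, w) = (1 - 1*(-5))² = (1 + 5)² = 6² = 36)
F(R) = R⁻² (F(R) = 1/(R²) = R⁻²)
(n(-9, 14) + F(y(2, 6))²) + 187 = (5 + (36⁻²)²) + 187 = (5 + (1/1296)²) + 187 = (5 + 1/1679616) + 187 = 8398081/1679616 + 187 = 322486273/1679616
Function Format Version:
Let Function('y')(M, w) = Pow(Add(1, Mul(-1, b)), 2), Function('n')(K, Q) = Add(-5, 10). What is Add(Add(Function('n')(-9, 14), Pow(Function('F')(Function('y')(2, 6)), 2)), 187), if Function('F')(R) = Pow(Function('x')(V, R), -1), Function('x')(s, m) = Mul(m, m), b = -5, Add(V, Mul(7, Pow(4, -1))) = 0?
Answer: Rational(322486273, 1679616) ≈ 192.00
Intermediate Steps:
V = Rational(-7, 4) (V = Add(Rational(-7, 4), 0) = Rational(-7, 4) ≈ -1.7500)
Function('n')(K, Q) = 5
Function('x')(s, m) = Pow(m, 2)
Function('y')(M, w) = 36 (Function('y')(M, w) = Pow(Add(1, Mul(-1, -5)), 2) = Pow(Add(1, 5), 2) = Pow(6, 2) = 36)
Function('F')(R) = Pow(R, -2) (Function('F')(R) = Pow(Pow(R, 2), -1) = Pow(R, -2))
Add(Add(Function('n')(-9, 14), Pow(Function('F')(Function('y')(2, 6)), 2)), 187) = Add(Add(5, Pow(Pow(36, -2), 2)), 187) = Add(Add(5, Pow(Rational(1, 1296), 2)), 187) = Add(Add(5, Rational(1, 1679616)), 187) = Add(Rational(8398081, 1679616), 187) = Rational(322486273, 1679616)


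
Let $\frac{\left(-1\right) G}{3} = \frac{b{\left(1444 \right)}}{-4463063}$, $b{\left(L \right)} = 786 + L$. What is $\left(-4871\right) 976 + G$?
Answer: $- \frac{21217829949358}{4463063} \approx -4.7541 \cdot 10^{6}$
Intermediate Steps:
$G = \frac{6690}{4463063}$ ($G = - 3 \frac{786 + 1444}{-4463063} = - 3 \cdot 2230 \left(- \frac{1}{4463063}\right) = \left(-3\right) \left(- \frac{2230}{4463063}\right) = \frac{6690}{4463063} \approx 0.001499$)
$\left(-4871\right) 976 + G = \left(-4871\right) 976 + \frac{6690}{4463063} = -4754096 + \frac{6690}{4463063} = - \frac{21217829949358}{4463063}$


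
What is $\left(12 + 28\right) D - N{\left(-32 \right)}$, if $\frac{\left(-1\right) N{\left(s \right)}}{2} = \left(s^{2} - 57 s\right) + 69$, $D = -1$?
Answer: $5794$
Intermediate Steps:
$N{\left(s \right)} = -138 - 2 s^{2} + 114 s$ ($N{\left(s \right)} = - 2 \left(\left(s^{2} - 57 s\right) + 69\right) = - 2 \left(69 + s^{2} - 57 s\right) = -138 - 2 s^{2} + 114 s$)
$\left(12 + 28\right) D - N{\left(-32 \right)} = \left(12 + 28\right) \left(-1\right) - \left(-138 - 2 \left(-32\right)^{2} + 114 \left(-32\right)\right) = 40 \left(-1\right) - \left(-138 - 2048 - 3648\right) = -40 - \left(-138 - 2048 - 3648\right) = -40 - -5834 = -40 + 5834 = 5794$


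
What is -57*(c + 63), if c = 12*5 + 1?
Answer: -7068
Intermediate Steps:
c = 61 (c = 60 + 1 = 61)
-57*(c + 63) = -57*(61 + 63) = -57*124 = -7068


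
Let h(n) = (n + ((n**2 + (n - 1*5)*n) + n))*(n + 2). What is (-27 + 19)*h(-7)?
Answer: 4760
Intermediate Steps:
h(n) = (2 + n)*(n**2 + 2*n + n*(-5 + n)) (h(n) = (n + ((n**2 + (n - 5)*n) + n))*(2 + n) = (n + ((n**2 + (-5 + n)*n) + n))*(2 + n) = (n + ((n**2 + n*(-5 + n)) + n))*(2 + n) = (n + (n + n**2 + n*(-5 + n)))*(2 + n) = (n**2 + 2*n + n*(-5 + n))*(2 + n) = (2 + n)*(n**2 + 2*n + n*(-5 + n)))
(-27 + 19)*h(-7) = (-27 + 19)*(-7*(-6 - 7 + 2*(-7)**2)) = -(-56)*(-6 - 7 + 2*49) = -(-56)*(-6 - 7 + 98) = -(-56)*85 = -8*(-595) = 4760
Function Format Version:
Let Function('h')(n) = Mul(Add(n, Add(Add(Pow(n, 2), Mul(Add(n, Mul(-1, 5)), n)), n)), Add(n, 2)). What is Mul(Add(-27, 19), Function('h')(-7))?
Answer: 4760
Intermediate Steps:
Function('h')(n) = Mul(Add(2, n), Add(Pow(n, 2), Mul(2, n), Mul(n, Add(-5, n)))) (Function('h')(n) = Mul(Add(n, Add(Add(Pow(n, 2), Mul(Add(n, -5), n)), n)), Add(2, n)) = Mul(Add(n, Add(Add(Pow(n, 2), Mul(Add(-5, n), n)), n)), Add(2, n)) = Mul(Add(n, Add(Add(Pow(n, 2), Mul(n, Add(-5, n))), n)), Add(2, n)) = Mul(Add(n, Add(n, Pow(n, 2), Mul(n, Add(-5, n)))), Add(2, n)) = Mul(Add(Pow(n, 2), Mul(2, n), Mul(n, Add(-5, n))), Add(2, n)) = Mul(Add(2, n), Add(Pow(n, 2), Mul(2, n), Mul(n, Add(-5, n)))))
Mul(Add(-27, 19), Function('h')(-7)) = Mul(Add(-27, 19), Mul(-7, Add(-6, -7, Mul(2, Pow(-7, 2))))) = Mul(-8, Mul(-7, Add(-6, -7, Mul(2, 49)))) = Mul(-8, Mul(-7, Add(-6, -7, 98))) = Mul(-8, Mul(-7, 85)) = Mul(-8, -595) = 4760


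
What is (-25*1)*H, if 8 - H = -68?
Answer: -1900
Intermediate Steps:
H = 76 (H = 8 - 1*(-68) = 8 + 68 = 76)
(-25*1)*H = -25*1*76 = -25*76 = -1900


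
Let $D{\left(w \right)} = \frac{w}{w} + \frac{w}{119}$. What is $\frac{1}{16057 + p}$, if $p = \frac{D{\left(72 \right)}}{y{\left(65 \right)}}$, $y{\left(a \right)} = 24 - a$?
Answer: $\frac{4879}{78341912} \approx 6.2278 \cdot 10^{-5}$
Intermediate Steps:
$D{\left(w \right)} = 1 + \frac{w}{119}$ ($D{\left(w \right)} = 1 + w \frac{1}{119} = 1 + \frac{w}{119}$)
$p = - \frac{191}{4879}$ ($p = \frac{1 + \frac{1}{119} \cdot 72}{24 - 65} = \frac{1 + \frac{72}{119}}{24 - 65} = \frac{191}{119 \left(-41\right)} = \frac{191}{119} \left(- \frac{1}{41}\right) = - \frac{191}{4879} \approx -0.039147$)
$\frac{1}{16057 + p} = \frac{1}{16057 - \frac{191}{4879}} = \frac{1}{\frac{78341912}{4879}} = \frac{4879}{78341912}$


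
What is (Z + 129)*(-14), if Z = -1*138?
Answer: 126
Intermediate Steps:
Z = -138
(Z + 129)*(-14) = (-138 + 129)*(-14) = -9*(-14) = 126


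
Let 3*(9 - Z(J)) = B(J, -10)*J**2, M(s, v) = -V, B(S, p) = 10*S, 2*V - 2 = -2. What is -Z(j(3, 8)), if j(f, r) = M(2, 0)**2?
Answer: -9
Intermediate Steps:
V = 0 (V = 1 + (1/2)*(-2) = 1 - 1 = 0)
M(s, v) = 0 (M(s, v) = -1*0 = 0)
j(f, r) = 0 (j(f, r) = 0**2 = 0)
Z(J) = 9 - 10*J**3/3 (Z(J) = 9 - 10*J*J**2/3 = 9 - 10*J**3/3)
-Z(j(3, 8)) = -(9 - 10/3*0**3) = -(9 - 10/3*0) = -(9 + 0) = -1*9 = -9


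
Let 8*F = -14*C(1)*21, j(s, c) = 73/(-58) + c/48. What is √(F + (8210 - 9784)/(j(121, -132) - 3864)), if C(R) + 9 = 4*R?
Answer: √148299230489439/897378 ≈ 13.570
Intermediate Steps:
j(s, c) = -73/58 + c/48 (j(s, c) = 73*(-1/58) + c*(1/48) = -73/58 + c/48)
C(R) = -9 + 4*R
F = 735/4 (F = (-14*(-9 + 4*1)*21)/8 = (-14*(-9 + 4)*21)/8 = (-14*(-5)*21)/8 = (70*21)/8 = (⅛)*1470 = 735/4 ≈ 183.75)
√(F + (8210 - 9784)/(j(121, -132) - 3864)) = √(735/4 + (8210 - 9784)/((-73/58 + (1/48)*(-132)) - 3864)) = √(735/4 - 1574/((-73/58 - 11/4) - 3864)) = √(735/4 - 1574/(-465/116 - 3864)) = √(735/4 - 1574/(-448689/116)) = √(735/4 - 1574*(-116/448689)) = √(735/4 + 182584/448689) = √(330516751/1794756) = √148299230489439/897378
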